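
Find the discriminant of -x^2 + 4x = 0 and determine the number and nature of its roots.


For ax^2 + bx + c = 0, discriminant D = b^2 - 4ac
Here a = -1, b = 4, c = 0
D = (4)^2 - 4(-1)(0) = 16 - 0 = 16

D = 16 > 0 and is a perfect square (sqrt = 4)
The equation has 2 distinct real rational roots.

Discriminant = 16, 2 distinct real rational roots


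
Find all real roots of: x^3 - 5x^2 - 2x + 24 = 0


Let p(x) = x^3 - 5x^2 - 2x + 24. By the rational root theorem (leading coefficient 1), any rational root is an integer divisor of 24: try ±1, ±2, ... in turn.
Test x = 1: value = 18 ≠ 0.
Test x = -1: value = 20 ≠ 0.
Test x = 2: value = 8 ≠ 0.
Test x = -2: value = 0 ✓, so (x + 2) is a factor.
Synthetic division by (x + 2): bring down 1; 1(-2) - 5 = -7; (-7)(-2) - 2 = 12; 12(-2) + 24 = 0 → quotient x^2 - 7x + 12, remainder 0.
Solve the quadratic x^2 - 7x + 12 = 0: discriminant = (-7)^2 - 4(1)(12) = 49 - 48 = 1.
sqrt(1) = 1, so x = (7 ± 1)/2: x = 4 or x = 3.

x = -2, x = 3, x = 4


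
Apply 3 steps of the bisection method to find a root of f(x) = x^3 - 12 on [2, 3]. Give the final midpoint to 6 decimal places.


f(x) = x^3 - 12
f(2) = -4 < 0
f(3) = 15 > 0

Step 1: midpoint = (2.000000 + 3.000000)/2 = 2.500000
  f(2.500000) = 3.625000
  f(mid) > 0, so root is in [2.000000, 2.500000]

Step 2: midpoint = (2.000000 + 2.500000)/2 = 2.250000
  f(2.250000) = -0.609375
  f(mid) < 0, so root is in [2.250000, 2.500000]

Step 3: midpoint = (2.250000 + 2.500000)/2 = 2.375000
  f(2.375000) = 1.396484
  f(mid) > 0, so root is in [2.250000, 2.375000]

midpoint = 2.375000


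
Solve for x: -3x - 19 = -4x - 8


Starting with: -3x - 19 = -4x - 8
Move all x terms to left: (-3 + 4)x = -8 + 19
Simplify: x = 11
Divide both sides by 1: x = 11

x = 11


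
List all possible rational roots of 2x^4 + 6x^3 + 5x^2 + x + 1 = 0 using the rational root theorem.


Rational root theorem: possible roots are ±p/q where:
  p divides the constant term (1): p ∈ {1}
  q divides the leading coefficient (2): q ∈ {1, 2}

All possible rational roots: -1, -1/2, 1/2, 1

-1, -1/2, 1/2, 1


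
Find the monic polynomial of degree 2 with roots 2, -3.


A monic polynomial with roots 2, -3 is:
p(x) = (x - 2)(x + 3)
After multiplying by (x - 2): x - 2
After multiplying by (x + 3): x^2 + x - 6

x^2 + x - 6


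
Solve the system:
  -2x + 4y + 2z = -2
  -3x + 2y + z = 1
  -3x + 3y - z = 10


Using Cramer's rule. Expand each determinant along the first row.
D  = (-2)*[2*(-1) - 1*3] - 4*[(-3)*(-1) - 1*(-3)] + 2*[(-3)*3 - 2*(-3)]
  = (-2)*(-5) - 4*(6) + 2*(-3) = -20
Dx = (-2)*[2*(-1) - 1*3] - 4*[1*(-1) - 1*10] + 2*[1*3 - 2*10]
  = (-2)*(-5) - 4*(-11) + 2*(-17) = 20
Dy = (-2)*[1*(-1) - 1*10] - (-2)*[(-3)*(-1) - 1*(-3)] + 2*[(-3)*10 - 1*(-3)]
  = (-2)*(-11) - (-2)*(6) + 2*(-27) = -20
Dz = (-2)*[2*10 - 1*3] - 4*[(-3)*10 - 1*(-3)] + (-2)*[(-3)*3 - 2*(-3)]
  = (-2)*(17) - 4*(-27) + (-2)*(-3) = 80
x = Dx/D = 20/-20 = -1, y = Dy/D = -20/-20 = 1, z = Dz/D = 80/-20 = -4
Check eq1: (-2)(-1) + (4)(1) + (2)(-4) = -2 = -2 ✓
Check eq2: (-3)(-1) + (2)(1) + (1)(-4) = 1 = 1 ✓
Check eq3: (-3)(-1) + (3)(1) + (-1)(-4) = 10 = 10 ✓

x = -1, y = 1, z = -4


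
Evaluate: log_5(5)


We need the exponent such that 5^? = 5
5^1 = 5
Therefore log_5(5) = 1

1


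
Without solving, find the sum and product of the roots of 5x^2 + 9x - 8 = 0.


By Vieta's formulas for ax^2 + bx + c = 0:
  Sum of roots = -b/a
  Product of roots = c/a

Here a = 5, b = 9, c = -8
Sum = -(9)/5 = -9/5
Product = -8/5 = -8/5

Sum = -9/5, Product = -8/5


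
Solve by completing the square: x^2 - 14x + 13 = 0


Start: x^2 - 14x + 13 = 0
Move constant: x^2 - 14x = -13
Half of -14 is -7, squared is 49
Add 49 to both sides: x^2 - 14x + 49 = 36
(x - 7)^2 = 36
x - 7 = ±6
x = 7 + 6 = 13 or x = 7 - 6 = 1

x = 1, x = 13


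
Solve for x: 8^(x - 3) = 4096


Express both sides with the same base.
4096 = 8^4
Since the bases match, equate exponents: x - 3 = 4
So x = 4 - (-3) = 7

x = 7


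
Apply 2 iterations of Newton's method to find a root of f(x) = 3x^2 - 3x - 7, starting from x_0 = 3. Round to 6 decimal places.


Newton's method: x_(n+1) = x_n - f(x_n)/f'(x_n)
f(x) = 3x^2 - 3x - 7
f'(x) = 6x - 3

Iteration 1:
  f(3.000000) = 11.000000
  f'(3.000000) = 15.000000
  x_1 = 3.000000 - (11.000000)/(15.000000) = 2.266667

Iteration 2:
  f(2.266667) = 1.613333
  f'(2.266667) = 10.600000
  x_2 = 2.266667 - (1.613333)/(10.600000) = 2.114465

x_2 = 2.114465


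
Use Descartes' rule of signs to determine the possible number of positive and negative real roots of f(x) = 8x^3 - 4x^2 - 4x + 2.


Descartes' rule of signs:

For positive roots, count sign changes in f(x) = 8x^3 - 4x^2 - 4x + 2:
Signs of coefficients: +, -, -, +
Number of sign changes: 2
Possible positive real roots: 2, 0

For negative roots, examine f(-x) = -8x^3 - 4x^2 + 4x + 2:
Signs of coefficients: -, -, +, +
Number of sign changes: 1
Possible negative real roots: 1

Positive roots: 2 or 0; Negative roots: 1


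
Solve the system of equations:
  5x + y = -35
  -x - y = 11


Using Cramer's rule:
Determinant D = (5)(-1) - (-1)(1) = -5 + 1 = -4
Dx = (-35)(-1) - (11)(1) = 35 - 11 = 24
Dy = (5)(11) - (-1)(-35) = 55 - 35 = 20
x = Dx/D = 24/-4 = -6
y = Dy/D = 20/-4 = -5

x = -6, y = -5


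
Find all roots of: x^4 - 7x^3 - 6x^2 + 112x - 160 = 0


Let p(x) = x^4 - 7x^3 - 6x^2 + 112x - 160. By the rational root theorem (leading coefficient 1), any rational root is an integer divisor of 160: try ±1, ±2, ... in turn.
Test x = 1: value = -60 ≠ 0.
Test x = -1: value = -270 ≠ 0.
Test x = 2: value = 0 ✓, so (x - 2) is a factor.
Synthetic division by (x - 2): bring down 1; 1(2) - 7 = -5; (-5)(2) - 6 = -16; (-16)(2) + 112 = 80; 80(2) - 160 = 0 → quotient x^3 - 5x^2 - 16x + 80, remainder 0.
Continue with the quotient x^3 - 5x^2 - 16x + 80 (candidates must divide 80; re-test x = 2 first in case it repeats).
Test x = 2: value = 36 ≠ 0.
Test x = -2: value = 84 ≠ 0.
Test x = 4: value = 0 ✓, so (x - 4) is a factor.
Synthetic division by (x - 4): bring down 1; 1(4) - 5 = -1; (-1)(4) - 16 = -20; (-20)(4) + 80 = 0 → quotient x^2 - x - 20, remainder 0.
Solve the quadratic x^2 - x - 20 = 0: discriminant = (-1)^2 - 4(1)(-20) = 1 + 80 = 81.
sqrt(81) = 9, so x = (1 ± 9)/2: x = 5 or x = -4.
Collecting all roots found:

x = -4, x = 2, x = 4, x = 5


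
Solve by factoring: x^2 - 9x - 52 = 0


We need two numbers that multiply to -52 and add to -9.
Those numbers are 4 and -13 (since 4 * (-13) = -52 and 4 + (-13) = -9).
So x^2 - 9x - 52 = (x + 4)(x - 13) = 0
Setting each factor to zero: x = -4 or x = 13

x = -4, x = 13


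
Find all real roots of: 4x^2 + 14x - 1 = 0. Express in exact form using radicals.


Using the quadratic formula: x = (-b ± sqrt(b^2 - 4ac)) / (2a)
Here a = 4, b = 14, c = -1
Discriminant = b^2 - 4ac = 14^2 - 4(4)(-1) = 196 + 16 = 212
Since discriminant = 212 > 0, there are two real roots.
x = (-14 ± 2*sqrt(53)) / 8
Simplifying: x = (-7 ± sqrt(53)) / 4
Numerically: x ≈ 0.0700 or x ≈ -3.5700

x = (-7 + sqrt(53)) / 4 or x = (-7 - sqrt(53)) / 4


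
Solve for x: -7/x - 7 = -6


Subtract -7 from both sides: -7/x = 1
Multiply both sides by x: -7 = 1 * x
Divide by 1: x = -7

x = -7


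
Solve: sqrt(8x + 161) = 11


Square both sides: 8x + 161 = 11^2 = 121
8x = 121 - 161 = -40
x = -5
Check: sqrt(8*(-5) + 161) = sqrt(121) = 11 ✓

x = -5


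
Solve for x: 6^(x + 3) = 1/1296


Express both sides with the same base.
1/1296 = 6^(-4)
Since the bases match, equate exponents: x + 3 = -4
So x = -4 - (3) = -7

x = -7


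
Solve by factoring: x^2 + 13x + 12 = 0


We need two numbers that multiply to 12 and add to 13.
Those numbers are 1 and 12 (since 1 * 12 = 12 and 1 + 12 = 13).
So x^2 + 13x + 12 = (x + 1)(x + 12) = 0
Setting each factor to zero: x = -1 or x = -12

x = -12, x = -1


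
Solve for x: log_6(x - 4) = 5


Convert to exponential form: x - 4 = 6^5 = 7776
x = 7776 + 4 = 7780
Check: log_6(7780 - 4) = log_6(7776) = log_6(7776) = 5 ✓

x = 7780


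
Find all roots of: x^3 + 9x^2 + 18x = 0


The constant term is 0, so x = 0 is a root. Factor out x:
  x^2 + 9x + 18 = 0
Solve the quadratic x^2 + 9x + 18 = 0: discriminant = 9^2 - 4(1)(18) = 81 - 72 = 9.
sqrt(9) = 3, so x = (-9 ± 3)/2: x = -3 or x = -6.
Collecting all roots found:

x = -6, x = -3, x = 0


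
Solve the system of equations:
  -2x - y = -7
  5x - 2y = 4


Using Cramer's rule:
Determinant D = (-2)(-2) - (5)(-1) = 4 + 5 = 9
Dx = (-7)(-2) - (4)(-1) = 14 + 4 = 18
Dy = (-2)(4) - (5)(-7) = -8 + 35 = 27
x = Dx/D = 18/9 = 2
y = Dy/D = 27/9 = 3

x = 2, y = 3


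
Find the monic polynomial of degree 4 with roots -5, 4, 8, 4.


A monic polynomial with roots -5, 4, 8, 4 is:
p(x) = (x + 5)(x - 4)(x - 8)(x - 4)
After multiplying by (x + 5): x + 5
After multiplying by (x - 4): x^2 + x - 20
After multiplying by (x - 8): x^3 - 7x^2 - 28x + 160
After multiplying by (x - 4): x^4 - 11x^3 + 272x - 640

x^4 - 11x^3 + 272x - 640


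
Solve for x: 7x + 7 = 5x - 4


Starting with: 7x + 7 = 5x - 4
Move all x terms to left: (7 - 5)x = -4 - 7
Simplify: 2x = -11
Divide both sides by 2: x = -11/2

x = -11/2


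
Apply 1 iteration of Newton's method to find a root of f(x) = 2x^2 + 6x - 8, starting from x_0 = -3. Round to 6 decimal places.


Newton's method: x_(n+1) = x_n - f(x_n)/f'(x_n)
f(x) = 2x^2 + 6x - 8
f'(x) = 4x + 6

Iteration 1:
  f(-3.000000) = -8.000000
  f'(-3.000000) = -6.000000
  x_1 = -3.000000 - (-8.000000)/(-6.000000) = -4.333333

x_1 = -4.333333


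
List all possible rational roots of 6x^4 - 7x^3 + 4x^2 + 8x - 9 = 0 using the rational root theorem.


Rational root theorem: possible roots are ±p/q where:
  p divides the constant term (-9): p ∈ {1, 3, 9}
  q divides the leading coefficient (6): q ∈ {1, 2, 3, 6}

All possible rational roots: -9, -9/2, -3, -3/2, -1, -1/2, -1/3, -1/6, 1/6, 1/3, 1/2, 1, 3/2, 3, 9/2, 9

-9, -9/2, -3, -3/2, -1, -1/2, -1/3, -1/6, 1/6, 1/3, 1/2, 1, 3/2, 3, 9/2, 9


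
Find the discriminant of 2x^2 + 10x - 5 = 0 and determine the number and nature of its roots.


For ax^2 + bx + c = 0, discriminant D = b^2 - 4ac
Here a = 2, b = 10, c = -5
D = (10)^2 - 4(2)(-5) = 100 + 40 = 140

D = 140 > 0 but not a perfect square
The equation has 2 distinct real irrational roots.

Discriminant = 140, 2 distinct real irrational roots


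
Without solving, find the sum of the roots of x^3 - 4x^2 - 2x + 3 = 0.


By Vieta's formulas for x^3 + bx^2 + cx + d = 0:
  r1 + r2 + r3 = -b/a = 4
  r1*r2 + r1*r3 + r2*r3 = c/a = -2
  r1*r2*r3 = -d/a = -3


Sum = 4


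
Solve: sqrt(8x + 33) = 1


Square both sides: 8x + 33 = 1^2 = 1
8x = 1 - 33 = -32
x = -4
Check: sqrt(8*(-4) + 33) = sqrt(1) = 1 ✓

x = -4


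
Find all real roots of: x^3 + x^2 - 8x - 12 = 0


Let p(x) = x^3 + x^2 - 8x - 12. By the rational root theorem (leading coefficient 1), any rational root is an integer divisor of 12: try ±1, ±2, ... in turn.
Test x = 1: value = -18 ≠ 0.
Test x = -1: value = -4 ≠ 0.
Test x = 2: value = -16 ≠ 0.
Test x = -2: value = 0 ✓, so (x + 2) is a factor.
Synthetic division by (x + 2): bring down 1; 1(-2) + 1 = -1; (-1)(-2) - 8 = -6; (-6)(-2) - 12 = 0 → quotient x^2 - x - 6, remainder 0.
Solve the quadratic x^2 - x - 6 = 0: discriminant = (-1)^2 - 4(1)(-6) = 1 + 24 = 25.
sqrt(25) = 5, so x = (1 ± 5)/2: x = 3 or x = -2.

x = -2 (multiplicity 2), x = 3


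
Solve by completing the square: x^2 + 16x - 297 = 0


Start: x^2 + 16x - 297 = 0
Move constant: x^2 + 16x = 297
Half of 16 is 8, squared is 64
Add 64 to both sides: x^2 + 16x + 64 = 361
(x + 8)^2 = 361
x + 8 = ±19
x = -8 + 19 = 11 or x = -8 - 19 = -27

x = -27, x = 11


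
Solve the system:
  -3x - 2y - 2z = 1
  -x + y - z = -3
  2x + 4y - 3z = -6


Using Cramer's rule. Expand each determinant along the first row.
D  = (-3)*[1*(-3) - (-1)*4] - (-2)*[(-1)*(-3) - (-1)*2] + (-2)*[(-1)*4 - 1*2]
  = (-3)*(1) - (-2)*(5) + (-2)*(-6) = 19
Dx = 1*[1*(-3) - (-1)*4] - (-2)*[(-3)*(-3) - (-1)*(-6)] + (-2)*[(-3)*4 - 1*(-6)]
  = 1*(1) - (-2)*(3) + (-2)*(-6) = 19
Dy = (-3)*[(-3)*(-3) - (-1)*(-6)] - 1*[(-1)*(-3) - (-1)*2] + (-2)*[(-1)*(-6) - (-3)*2]
  = (-3)*(3) - 1*(5) + (-2)*(12) = -38
Dz = (-3)*[1*(-6) - (-3)*4] - (-2)*[(-1)*(-6) - (-3)*2] + 1*[(-1)*4 - 1*2]
  = (-3)*(6) - (-2)*(12) + 1*(-6) = 0
x = Dx/D = 19/19 = 1, y = Dy/D = -38/19 = -2, z = Dz/D = 0/19 = 0
Check eq1: (-3)(1) + (-2)(-2) + (-2)(0) = 1 = 1 ✓
Check eq2: (-1)(1) + (1)(-2) + (-1)(0) = -3 = -3 ✓
Check eq3: (2)(1) + (4)(-2) + (-3)(0) = -6 = -6 ✓

x = 1, y = -2, z = 0


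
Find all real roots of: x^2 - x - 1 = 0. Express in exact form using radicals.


Using the quadratic formula: x = (-b ± sqrt(b^2 - 4ac)) / (2a)
Here a = 1, b = -1, c = -1
Discriminant = b^2 - 4ac = (-1)^2 - 4(1)(-1) = 1 + 4 = 5
Since discriminant = 5 > 0, there are two real roots.
x = (1 ± sqrt(5)) / 2
Numerically: x ≈ 1.6180 or x ≈ -0.6180

x = (1 + sqrt(5)) / 2 or x = (1 - sqrt(5)) / 2


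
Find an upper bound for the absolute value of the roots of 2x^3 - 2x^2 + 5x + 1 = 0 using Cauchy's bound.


Cauchy's bound: all roots r satisfy |r| <= 1 + max(|a_i/a_n|) for i = 0,...,n-1
where a_n is the leading coefficient.

Coefficients: [2, -2, 5, 1]
Leading coefficient a_n = 2
Ratios |a_i/a_n|: 1, 5/2, 1/2
Maximum ratio: 5/2
Cauchy's bound: |r| <= 1 + 5/2 = 7/2

Upper bound = 7/2


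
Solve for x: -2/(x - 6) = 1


Multiply both sides by (x - 6): -2 = 1(x - 6)
Distribute: -2 = x - 6
x = -2 + 6 = 4
x = 4

x = 4


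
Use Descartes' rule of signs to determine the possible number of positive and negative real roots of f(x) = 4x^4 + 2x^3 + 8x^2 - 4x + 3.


Descartes' rule of signs:

For positive roots, count sign changes in f(x) = 4x^4 + 2x^3 + 8x^2 - 4x + 3:
Signs of coefficients: +, +, +, -, +
Number of sign changes: 2
Possible positive real roots: 2, 0

For negative roots, examine f(-x) = 4x^4 - 2x^3 + 8x^2 + 4x + 3:
Signs of coefficients: +, -, +, +, +
Number of sign changes: 2
Possible negative real roots: 2, 0

Positive roots: 2 or 0; Negative roots: 2 or 0


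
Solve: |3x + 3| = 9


An absolute value equation |expr| = 9 gives two cases:
Case 1: 3x + 3 = 9
  3x = 6, so x = 2
Case 2: 3x + 3 = -9
  3x = -12, so x = -4

x = -4, x = 2


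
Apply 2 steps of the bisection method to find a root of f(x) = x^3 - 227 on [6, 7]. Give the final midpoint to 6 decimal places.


f(x) = x^3 - 227
f(6) = -11 < 0
f(7) = 116 > 0

Step 1: midpoint = (6.000000 + 7.000000)/2 = 6.500000
  f(6.500000) = 47.625000
  f(mid) > 0, so root is in [6.000000, 6.500000]

Step 2: midpoint = (6.000000 + 6.500000)/2 = 6.250000
  f(6.250000) = 17.140625
  f(mid) > 0, so root is in [6.000000, 6.250000]

midpoint = 6.250000


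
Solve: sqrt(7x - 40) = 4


Square both sides: 7x - 40 = 4^2 = 16
7x = 16 + 40 = 56
x = 8
Check: sqrt(7*8 - 40) = sqrt(16) = 4 ✓

x = 8


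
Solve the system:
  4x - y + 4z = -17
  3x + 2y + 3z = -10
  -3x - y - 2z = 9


Using Cramer's rule. Expand each determinant along the first row.
D  = 4*[2*(-2) - 3*(-1)] - (-1)*[3*(-2) - 3*(-3)] + 4*[3*(-1) - 2*(-3)]
  = 4*(-1) - (-1)*(3) + 4*(3) = 11
Dx = (-17)*[2*(-2) - 3*(-1)] - (-1)*[(-10)*(-2) - 3*9] + 4*[(-10)*(-1) - 2*9]
  = (-17)*(-1) - (-1)*(-7) + 4*(-8) = -22
Dy = 4*[(-10)*(-2) - 3*9] - (-17)*[3*(-2) - 3*(-3)] + 4*[3*9 - (-10)*(-3)]
  = 4*(-7) - (-17)*(3) + 4*(-3) = 11
Dz = 4*[2*9 - (-10)*(-1)] - (-1)*[3*9 - (-10)*(-3)] + (-17)*[3*(-1) - 2*(-3)]
  = 4*(8) - (-1)*(-3) + (-17)*(3) = -22
x = Dx/D = -22/11 = -2, y = Dy/D = 11/11 = 1, z = Dz/D = -22/11 = -2
Check eq1: (4)(-2) + (-1)(1) + (4)(-2) = -17 = -17 ✓
Check eq2: (3)(-2) + (2)(1) + (3)(-2) = -10 = -10 ✓
Check eq3: (-3)(-2) + (-1)(1) + (-2)(-2) = 9 = 9 ✓

x = -2, y = 1, z = -2


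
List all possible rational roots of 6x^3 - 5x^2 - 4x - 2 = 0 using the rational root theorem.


Rational root theorem: possible roots are ±p/q where:
  p divides the constant term (-2): p ∈ {1, 2}
  q divides the leading coefficient (6): q ∈ {1, 2, 3, 6}

All possible rational roots: -2, -1, -2/3, -1/2, -1/3, -1/6, 1/6, 1/3, 1/2, 2/3, 1, 2

-2, -1, -2/3, -1/2, -1/3, -1/6, 1/6, 1/3, 1/2, 2/3, 1, 2


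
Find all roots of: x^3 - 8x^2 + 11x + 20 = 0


Let p(x) = x^3 - 8x^2 + 11x + 20. By the rational root theorem (leading coefficient 1), any rational root is an integer divisor of 20: try ±1, ±2, ... in turn.
Test x = 1: value = 24 ≠ 0.
Test x = -1: value = 0 ✓, so (x + 1) is a factor.
Synthetic division by (x + 1): bring down 1; 1(-1) - 8 = -9; (-9)(-1) + 11 = 20; 20(-1) + 20 = 0 → quotient x^2 - 9x + 20, remainder 0.
Solve the quadratic x^2 - 9x + 20 = 0: discriminant = (-9)^2 - 4(1)(20) = 81 - 80 = 1.
sqrt(1) = 1, so x = (9 ± 1)/2: x = 5 or x = 4.
Collecting all roots found:

x = -1, x = 4, x = 5


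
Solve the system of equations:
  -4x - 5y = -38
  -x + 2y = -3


Using Cramer's rule:
Determinant D = (-4)(2) - (-1)(-5) = -8 - 5 = -13
Dx = (-38)(2) - (-3)(-5) = -76 - 15 = -91
Dy = (-4)(-3) - (-1)(-38) = 12 - 38 = -26
x = Dx/D = -91/-13 = 7
y = Dy/D = -26/-13 = 2

x = 7, y = 2


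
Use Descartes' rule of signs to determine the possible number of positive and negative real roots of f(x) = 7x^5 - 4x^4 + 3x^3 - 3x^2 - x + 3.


Descartes' rule of signs:

For positive roots, count sign changes in f(x) = 7x^5 - 4x^4 + 3x^3 - 3x^2 - x + 3:
Signs of coefficients: +, -, +, -, -, +
Number of sign changes: 4
Possible positive real roots: 4, 2, 0

For negative roots, examine f(-x) = -7x^5 - 4x^4 - 3x^3 - 3x^2 + x + 3:
Signs of coefficients: -, -, -, -, +, +
Number of sign changes: 1
Possible negative real roots: 1

Positive roots: 4 or 2 or 0; Negative roots: 1


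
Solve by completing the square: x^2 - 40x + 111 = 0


Start: x^2 - 40x + 111 = 0
Move constant: x^2 - 40x = -111
Half of -40 is -20, squared is 400
Add 400 to both sides: x^2 - 40x + 400 = 289
(x - 20)^2 = 289
x - 20 = ±17
x = 20 + 17 = 37 or x = 20 - 17 = 3

x = 3, x = 37


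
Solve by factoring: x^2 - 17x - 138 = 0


We need two numbers that multiply to -138 and add to -17.
Those numbers are -23 and 6 (since (-23) * 6 = -138 and (-23) + 6 = -17).
So x^2 - 17x - 138 = (x - 23)(x + 6) = 0
Setting each factor to zero: x = 23 or x = -6

x = -6, x = 23


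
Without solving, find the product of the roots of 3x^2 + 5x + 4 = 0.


By Vieta's formulas for ax^2 + bx + c = 0:
  Sum of roots = -b/a
  Product of roots = c/a

Here a = 3, b = 5, c = 4
Sum = -(5)/3 = -5/3
Product = 4/3 = 4/3

Product = 4/3


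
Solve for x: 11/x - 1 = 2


Subtract -1 from both sides: 11/x = 3
Multiply both sides by x: 11 = 3 * x
Divide by 3: x = 11/3

x = 11/3


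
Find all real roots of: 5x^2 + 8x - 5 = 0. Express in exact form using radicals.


Using the quadratic formula: x = (-b ± sqrt(b^2 - 4ac)) / (2a)
Here a = 5, b = 8, c = -5
Discriminant = b^2 - 4ac = 8^2 - 4(5)(-5) = 64 + 100 = 164
Since discriminant = 164 > 0, there are two real roots.
x = (-8 ± 2*sqrt(41)) / 10
Simplifying: x = (-4 ± sqrt(41)) / 5
Numerically: x ≈ 0.4806 or x ≈ -2.0806

x = (-4 + sqrt(41)) / 5 or x = (-4 - sqrt(41)) / 5


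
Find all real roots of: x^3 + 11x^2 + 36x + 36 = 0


Let p(x) = x^3 + 11x^2 + 36x + 36. By the rational root theorem (leading coefficient 1), any rational root is an integer divisor of 36: try ±1, ±2, ... in turn.
Test x = 1: value = 84 ≠ 0.
Test x = -1: value = 10 ≠ 0.
Test x = 2: value = 160 ≠ 0.
Test x = -2: value = 0 ✓, so (x + 2) is a factor.
Synthetic division by (x + 2): bring down 1; 1(-2) + 11 = 9; 9(-2) + 36 = 18; 18(-2) + 36 = 0 → quotient x^2 + 9x + 18, remainder 0.
Solve the quadratic x^2 + 9x + 18 = 0: discriminant = 9^2 - 4(1)(18) = 81 - 72 = 9.
sqrt(9) = 3, so x = (-9 ± 3)/2: x = -3 or x = -6.

x = -6, x = -3, x = -2


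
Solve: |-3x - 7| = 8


An absolute value equation |expr| = 8 gives two cases:
Case 1: -3x - 7 = 8
  -3x = 15, so x = -5
Case 2: -3x - 7 = -8
  -3x = -1, so x = 1/3

x = -5, x = 1/3


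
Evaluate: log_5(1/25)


We need the exponent such that 5^? = 1/25
5^(-2) = 1/5^2 = 1/25
Therefore log_5(1/25) = -2

-2


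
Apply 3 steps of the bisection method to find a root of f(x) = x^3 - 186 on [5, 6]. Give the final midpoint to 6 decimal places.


f(x) = x^3 - 186
f(5) = -61 < 0
f(6) = 30 > 0

Step 1: midpoint = (5.000000 + 6.000000)/2 = 5.500000
  f(5.500000) = -19.625000
  f(mid) < 0, so root is in [5.500000, 6.000000]

Step 2: midpoint = (5.500000 + 6.000000)/2 = 5.750000
  f(5.750000) = 4.109375
  f(mid) > 0, so root is in [5.500000, 5.750000]

Step 3: midpoint = (5.500000 + 5.750000)/2 = 5.625000
  f(5.625000) = -8.021484
  f(mid) < 0, so root is in [5.625000, 5.750000]

midpoint = 5.625000


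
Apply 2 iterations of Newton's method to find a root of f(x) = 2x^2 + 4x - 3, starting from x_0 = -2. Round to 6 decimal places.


Newton's method: x_(n+1) = x_n - f(x_n)/f'(x_n)
f(x) = 2x^2 + 4x - 3
f'(x) = 4x + 4

Iteration 1:
  f(-2.000000) = -3.000000
  f'(-2.000000) = -4.000000
  x_1 = -2.000000 - (-3.000000)/(-4.000000) = -2.750000

Iteration 2:
  f(-2.750000) = 1.125000
  f'(-2.750000) = -7.000000
  x_2 = -2.750000 - (1.125000)/(-7.000000) = -2.589286

x_2 = -2.589286


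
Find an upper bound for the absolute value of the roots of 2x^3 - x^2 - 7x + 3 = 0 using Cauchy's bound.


Cauchy's bound: all roots r satisfy |r| <= 1 + max(|a_i/a_n|) for i = 0,...,n-1
where a_n is the leading coefficient.

Coefficients: [2, -1, -7, 3]
Leading coefficient a_n = 2
Ratios |a_i/a_n|: 1/2, 7/2, 3/2
Maximum ratio: 7/2
Cauchy's bound: |r| <= 1 + 7/2 = 9/2

Upper bound = 9/2


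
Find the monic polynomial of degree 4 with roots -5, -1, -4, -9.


A monic polynomial with roots -5, -1, -4, -9 is:
p(x) = (x + 5)(x + 1)(x + 4)(x + 9)
After multiplying by (x + 5): x + 5
After multiplying by (x + 1): x^2 + 6x + 5
After multiplying by (x + 4): x^3 + 10x^2 + 29x + 20
After multiplying by (x + 9): x^4 + 19x^3 + 119x^2 + 281x + 180

x^4 + 19x^3 + 119x^2 + 281x + 180


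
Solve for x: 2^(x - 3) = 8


Express both sides with the same base.
8 = 2^3
Since the bases match, equate exponents: x - 3 = 3
So x = 3 - (-3) = 6

x = 6


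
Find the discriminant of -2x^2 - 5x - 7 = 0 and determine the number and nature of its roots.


For ax^2 + bx + c = 0, discriminant D = b^2 - 4ac
Here a = -2, b = -5, c = -7
D = (-5)^2 - 4(-2)(-7) = 25 - 56 = -31

D = -31 < 0
The equation has no real roots (2 complex conjugate roots).

Discriminant = -31, no real roots (2 complex conjugate roots)


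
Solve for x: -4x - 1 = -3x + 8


Starting with: -4x - 1 = -3x + 8
Move all x terms to left: (-4 + 3)x = 8 + 1
Simplify: -x = 9
Divide both sides by -1: x = -9

x = -9


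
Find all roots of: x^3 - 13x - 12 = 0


Let p(x) = x^3 - 13x - 12. By the rational root theorem (leading coefficient 1), any rational root is an integer divisor of 12: try ±1, ±2, ... in turn.
Test x = 1: value = -24 ≠ 0.
Test x = -1: value = 0 ✓, so (x + 1) is a factor.
Synthetic division by (x + 1): bring down 1; 1(-1) + 0 = -1; (-1)(-1) - 13 = -12; (-12)(-1) - 12 = 0 → quotient x^2 - x - 12, remainder 0.
Solve the quadratic x^2 - x - 12 = 0: discriminant = (-1)^2 - 4(1)(-12) = 1 + 48 = 49.
sqrt(49) = 7, so x = (1 ± 7)/2: x = 4 or x = -3.
Collecting all roots found:

x = -3, x = -1, x = 4


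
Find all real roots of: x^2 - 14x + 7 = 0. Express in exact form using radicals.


Using the quadratic formula: x = (-b ± sqrt(b^2 - 4ac)) / (2a)
Here a = 1, b = -14, c = 7
Discriminant = b^2 - 4ac = (-14)^2 - 4(1)(7) = 196 - 28 = 168
Since discriminant = 168 > 0, there are two real roots.
x = (14 ± 2*sqrt(42)) / 2
Simplifying: x = 7 ± sqrt(42)
Numerically: x ≈ 13.4807 or x ≈ 0.5193

x = 7 + sqrt(42) or x = 7 - sqrt(42)


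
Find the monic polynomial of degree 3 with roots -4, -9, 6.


A monic polynomial with roots -4, -9, 6 is:
p(x) = (x + 4)(x + 9)(x - 6)
After multiplying by (x + 4): x + 4
After multiplying by (x + 9): x^2 + 13x + 36
After multiplying by (x - 6): x^3 + 7x^2 - 42x - 216

x^3 + 7x^2 - 42x - 216


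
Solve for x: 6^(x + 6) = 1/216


Express both sides with the same base.
1/216 = 6^(-3)
Since the bases match, equate exponents: x + 6 = -3
So x = -3 - (6) = -9

x = -9


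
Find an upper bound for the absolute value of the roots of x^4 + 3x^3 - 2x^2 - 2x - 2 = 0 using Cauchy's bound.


Cauchy's bound: all roots r satisfy |r| <= 1 + max(|a_i/a_n|) for i = 0,...,n-1
where a_n is the leading coefficient.

Coefficients: [1, 3, -2, -2, -2]
Leading coefficient a_n = 1
Ratios |a_i/a_n|: 3, 2, 2, 2
Maximum ratio: 3
Cauchy's bound: |r| <= 1 + 3 = 4

Upper bound = 4


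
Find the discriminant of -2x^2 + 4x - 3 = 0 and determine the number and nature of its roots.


For ax^2 + bx + c = 0, discriminant D = b^2 - 4ac
Here a = -2, b = 4, c = -3
D = (4)^2 - 4(-2)(-3) = 16 - 24 = -8

D = -8 < 0
The equation has no real roots (2 complex conjugate roots).

Discriminant = -8, no real roots (2 complex conjugate roots)


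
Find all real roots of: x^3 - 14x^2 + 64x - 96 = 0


Let p(x) = x^3 - 14x^2 + 64x - 96. By the rational root theorem (leading coefficient 1), any rational root is an integer divisor of 96: try ±1, ±2, ... in turn.
Test x = 1: value = -45 ≠ 0.
Test x = -1: value = -175 ≠ 0.
Test x = 2: value = -16 ≠ 0.
Test x = -2: value = -288 ≠ 0.
Test x = 3: value = -3 ≠ 0.
Test x = -3: value = -441 ≠ 0.
Test x = 4: value = 0 ✓, so (x - 4) is a factor.
Synthetic division by (x - 4): bring down 1; 1(4) - 14 = -10; (-10)(4) + 64 = 24; 24(4) - 96 = 0 → quotient x^2 - 10x + 24, remainder 0.
Solve the quadratic x^2 - 10x + 24 = 0: discriminant = (-10)^2 - 4(1)(24) = 100 - 96 = 4.
sqrt(4) = 2, so x = (10 ± 2)/2: x = 6 or x = 4.

x = 4 (multiplicity 2), x = 6


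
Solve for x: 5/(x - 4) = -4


Multiply both sides by (x - 4): 5 = -4(x - 4)
Distribute: 5 = -4x + 16
-4x = 5 - 16 = -11
x = 11/4

x = 11/4


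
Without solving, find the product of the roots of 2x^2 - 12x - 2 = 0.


By Vieta's formulas for ax^2 + bx + c = 0:
  Sum of roots = -b/a
  Product of roots = c/a

Here a = 2, b = -12, c = -2
Sum = -(-12)/2 = 6
Product = -2/2 = -1

Product = -1


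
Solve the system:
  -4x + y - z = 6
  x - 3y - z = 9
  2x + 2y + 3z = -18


Using Cramer's rule. Expand each determinant along the first row.
D  = (-4)*[(-3)*3 - (-1)*2] - 1*[1*3 - (-1)*2] + (-1)*[1*2 - (-3)*2]
  = (-4)*(-7) - 1*(5) + (-1)*(8) = 15
Dx = 6*[(-3)*3 - (-1)*2] - 1*[9*3 - (-1)*(-18)] + (-1)*[9*2 - (-3)*(-18)]
  = 6*(-7) - 1*(9) + (-1)*(-36) = -15
Dy = (-4)*[9*3 - (-1)*(-18)] - 6*[1*3 - (-1)*2] + (-1)*[1*(-18) - 9*2]
  = (-4)*(9) - 6*(5) + (-1)*(-36) = -30
Dz = (-4)*[(-3)*(-18) - 9*2] - 1*[1*(-18) - 9*2] + 6*[1*2 - (-3)*2]
  = (-4)*(36) - 1*(-36) + 6*(8) = -60
x = Dx/D = -15/15 = -1, y = Dy/D = -30/15 = -2, z = Dz/D = -60/15 = -4
Check eq1: (-4)(-1) + (1)(-2) + (-1)(-4) = 6 = 6 ✓
Check eq2: (1)(-1) + (-3)(-2) + (-1)(-4) = 9 = 9 ✓
Check eq3: (2)(-1) + (2)(-2) + (3)(-4) = -18 = -18 ✓

x = -1, y = -2, z = -4


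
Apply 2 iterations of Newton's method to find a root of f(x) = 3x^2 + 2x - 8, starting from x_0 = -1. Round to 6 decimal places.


Newton's method: x_(n+1) = x_n - f(x_n)/f'(x_n)
f(x) = 3x^2 + 2x - 8
f'(x) = 6x + 2

Iteration 1:
  f(-1.000000) = -7.000000
  f'(-1.000000) = -4.000000
  x_1 = -1.000000 - (-7.000000)/(-4.000000) = -2.750000

Iteration 2:
  f(-2.750000) = 9.187500
  f'(-2.750000) = -14.500000
  x_2 = -2.750000 - (9.187500)/(-14.500000) = -2.116379

x_2 = -2.116379


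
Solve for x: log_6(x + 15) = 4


Convert to exponential form: x + 15 = 6^4 = 1296
x = 1296 - 15 = 1281
Check: log_6(1281 + 15) = log_6(1296) = log_6(1296) = 4 ✓

x = 1281


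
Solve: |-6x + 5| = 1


An absolute value equation |expr| = 1 gives two cases:
Case 1: -6x + 5 = 1
  -6x = -4, so x = 2/3
Case 2: -6x + 5 = -1
  -6x = -6, so x = 1

x = 2/3, x = 1


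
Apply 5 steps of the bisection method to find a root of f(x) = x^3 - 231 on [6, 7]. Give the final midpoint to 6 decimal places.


f(x) = x^3 - 231
f(6) = -15 < 0
f(7) = 112 > 0

Step 1: midpoint = (6.000000 + 7.000000)/2 = 6.500000
  f(6.500000) = 43.625000
  f(mid) > 0, so root is in [6.000000, 6.500000]

Step 2: midpoint = (6.000000 + 6.500000)/2 = 6.250000
  f(6.250000) = 13.140625
  f(mid) > 0, so root is in [6.000000, 6.250000]

Step 3: midpoint = (6.000000 + 6.250000)/2 = 6.125000
  f(6.125000) = -1.216797
  f(mid) < 0, so root is in [6.125000, 6.250000]

Step 4: midpoint = (6.125000 + 6.250000)/2 = 6.187500
  f(6.187500) = 5.889404
  f(mid) > 0, so root is in [6.125000, 6.187500]

Step 5: midpoint = (6.125000 + 6.187500)/2 = 6.156250
  f(6.156250) = 2.318268
  f(mid) > 0, so root is in [6.125000, 6.156250]

midpoint = 6.156250


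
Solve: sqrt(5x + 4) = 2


Square both sides: 5x + 4 = 2^2 = 4
5x = 4 - 4 = 0
x = 0
Check: sqrt(5*0 + 4) = sqrt(4) = 2 ✓

x = 0


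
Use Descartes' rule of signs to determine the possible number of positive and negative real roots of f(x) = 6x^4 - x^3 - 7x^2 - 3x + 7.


Descartes' rule of signs:

For positive roots, count sign changes in f(x) = 6x^4 - x^3 - 7x^2 - 3x + 7:
Signs of coefficients: +, -, -, -, +
Number of sign changes: 2
Possible positive real roots: 2, 0

For negative roots, examine f(-x) = 6x^4 + x^3 - 7x^2 + 3x + 7:
Signs of coefficients: +, +, -, +, +
Number of sign changes: 2
Possible negative real roots: 2, 0

Positive roots: 2 or 0; Negative roots: 2 or 0


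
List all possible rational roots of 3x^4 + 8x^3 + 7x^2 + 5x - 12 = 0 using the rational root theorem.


Rational root theorem: possible roots are ±p/q where:
  p divides the constant term (-12): p ∈ {1, 2, 3, 4, 6, 12}
  q divides the leading coefficient (3): q ∈ {1, 3}

All possible rational roots: -12, -6, -4, -3, -2, -4/3, -1, -2/3, -1/3, 1/3, 2/3, 1, 4/3, 2, 3, 4, 6, 12

-12, -6, -4, -3, -2, -4/3, -1, -2/3, -1/3, 1/3, 2/3, 1, 4/3, 2, 3, 4, 6, 12


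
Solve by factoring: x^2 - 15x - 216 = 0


We need two numbers that multiply to -216 and add to -15.
Those numbers are 9 and -24 (since 9 * (-24) = -216 and 9 + (-24) = -15).
So x^2 - 15x - 216 = (x + 9)(x - 24) = 0
Setting each factor to zero: x = -9 or x = 24

x = -9, x = 24


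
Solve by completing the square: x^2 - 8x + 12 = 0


Start: x^2 - 8x + 12 = 0
Move constant: x^2 - 8x = -12
Half of -8 is -4, squared is 16
Add 16 to both sides: x^2 - 8x + 16 = 4
(x - 4)^2 = 4
x - 4 = ±2
x = 4 + 2 = 6 or x = 4 - 2 = 2

x = 2, x = 6


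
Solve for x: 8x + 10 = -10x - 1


Starting with: 8x + 10 = -10x - 1
Move all x terms to left: (8 + 10)x = -1 - 10
Simplify: 18x = -11
Divide both sides by 18: x = -11/18

x = -11/18


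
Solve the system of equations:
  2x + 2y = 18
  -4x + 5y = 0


Using Cramer's rule:
Determinant D = (2)(5) - (-4)(2) = 10 + 8 = 18
Dx = (18)(5) - (0)(2) = 90 - 0 = 90
Dy = (2)(0) - (-4)(18) = 0 + 72 = 72
x = Dx/D = 90/18 = 5
y = Dy/D = 72/18 = 4

x = 5, y = 4


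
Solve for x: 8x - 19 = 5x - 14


Starting with: 8x - 19 = 5x - 14
Move all x terms to left: (8 - 5)x = -14 + 19
Simplify: 3x = 5
Divide both sides by 3: x = 5/3

x = 5/3


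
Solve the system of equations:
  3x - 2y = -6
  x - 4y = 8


Using Cramer's rule:
Determinant D = (3)(-4) - (1)(-2) = -12 + 2 = -10
Dx = (-6)(-4) - (8)(-2) = 24 + 16 = 40
Dy = (3)(8) - (1)(-6) = 24 + 6 = 30
x = Dx/D = 40/-10 = -4
y = Dy/D = 30/-10 = -3

x = -4, y = -3


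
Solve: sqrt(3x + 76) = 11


Square both sides: 3x + 76 = 11^2 = 121
3x = 121 - 76 = 45
x = 15
Check: sqrt(3*15 + 76) = sqrt(121) = 11 ✓

x = 15


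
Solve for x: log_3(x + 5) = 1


Convert to exponential form: x + 5 = 3^1 = 3
x = 3 - 5 = -2
Check: log_3(-2 + 5) = log_3(3) = log_3(3) = 1 ✓

x = -2


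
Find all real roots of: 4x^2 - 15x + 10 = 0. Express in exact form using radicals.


Using the quadratic formula: x = (-b ± sqrt(b^2 - 4ac)) / (2a)
Here a = 4, b = -15, c = 10
Discriminant = b^2 - 4ac = (-15)^2 - 4(4)(10) = 225 - 160 = 65
Since discriminant = 65 > 0, there are two real roots.
x = (15 ± sqrt(65)) / 8
Numerically: x ≈ 2.8828 or x ≈ 0.8672

x = (15 + sqrt(65)) / 8 or x = (15 - sqrt(65)) / 8


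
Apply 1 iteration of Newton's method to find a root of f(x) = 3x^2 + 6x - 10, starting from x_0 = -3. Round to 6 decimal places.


Newton's method: x_(n+1) = x_n - f(x_n)/f'(x_n)
f(x) = 3x^2 + 6x - 10
f'(x) = 6x + 6

Iteration 1:
  f(-3.000000) = -1.000000
  f'(-3.000000) = -12.000000
  x_1 = -3.000000 - (-1.000000)/(-12.000000) = -3.083333

x_1 = -3.083333


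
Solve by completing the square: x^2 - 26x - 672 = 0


Start: x^2 - 26x - 672 = 0
Move constant: x^2 - 26x = 672
Half of -26 is -13, squared is 169
Add 169 to both sides: x^2 - 26x + 169 = 841
(x - 13)^2 = 841
x - 13 = ±29
x = 13 + 29 = 42 or x = 13 - 29 = -16

x = -16, x = 42


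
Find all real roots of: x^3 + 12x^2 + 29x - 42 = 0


Let p(x) = x^3 + 12x^2 + 29x - 42. By the rational root theorem (leading coefficient 1), any rational root is an integer divisor of 42: try ±1, ±2, ... in turn.
Test x = 1: value = 0 ✓, so (x - 1) is a factor.
Synthetic division by (x - 1): bring down 1; 1(1) + 12 = 13; 13(1) + 29 = 42; 42(1) - 42 = 0 → quotient x^2 + 13x + 42, remainder 0.
Solve the quadratic x^2 + 13x + 42 = 0: discriminant = 13^2 - 4(1)(42) = 169 - 168 = 1.
sqrt(1) = 1, so x = (-13 ± 1)/2: x = -6 or x = -7.

x = -7, x = -6, x = 1


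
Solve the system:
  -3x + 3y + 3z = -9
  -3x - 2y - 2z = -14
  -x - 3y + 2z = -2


Using Cramer's rule. Expand each determinant along the first row.
D  = (-3)*[(-2)*2 - (-2)*(-3)] - 3*[(-3)*2 - (-2)*(-1)] + 3*[(-3)*(-3) - (-2)*(-1)]
  = (-3)*(-10) - 3*(-8) + 3*(7) = 75
Dx = (-9)*[(-2)*2 - (-2)*(-3)] - 3*[(-14)*2 - (-2)*(-2)] + 3*[(-14)*(-3) - (-2)*(-2)]
  = (-9)*(-10) - 3*(-32) + 3*(38) = 300
Dy = (-3)*[(-14)*2 - (-2)*(-2)] - (-9)*[(-3)*2 - (-2)*(-1)] + 3*[(-3)*(-2) - (-14)*(-1)]
  = (-3)*(-32) - (-9)*(-8) + 3*(-8) = 0
Dz = (-3)*[(-2)*(-2) - (-14)*(-3)] - 3*[(-3)*(-2) - (-14)*(-1)] + (-9)*[(-3)*(-3) - (-2)*(-1)]
  = (-3)*(-38) - 3*(-8) + (-9)*(7) = 75
x = Dx/D = 300/75 = 4, y = Dy/D = 0/75 = 0, z = Dz/D = 75/75 = 1
Check eq1: (-3)(4) + (3)(0) + (3)(1) = -9 = -9 ✓
Check eq2: (-3)(4) + (-2)(0) + (-2)(1) = -14 = -14 ✓
Check eq3: (-1)(4) + (-3)(0) + (2)(1) = -2 = -2 ✓

x = 4, y = 0, z = 1


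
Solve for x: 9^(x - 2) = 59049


Express both sides with the same base.
59049 = 9^5
Since the bases match, equate exponents: x - 2 = 5
So x = 5 - (-2) = 7

x = 7


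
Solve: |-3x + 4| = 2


An absolute value equation |expr| = 2 gives two cases:
Case 1: -3x + 4 = 2
  -3x = -2, so x = 2/3
Case 2: -3x + 4 = -2
  -3x = -6, so x = 2

x = 2/3, x = 2


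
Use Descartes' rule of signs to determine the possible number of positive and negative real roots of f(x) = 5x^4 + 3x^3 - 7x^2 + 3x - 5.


Descartes' rule of signs:

For positive roots, count sign changes in f(x) = 5x^4 + 3x^3 - 7x^2 + 3x - 5:
Signs of coefficients: +, +, -, +, -
Number of sign changes: 3
Possible positive real roots: 3, 1

For negative roots, examine f(-x) = 5x^4 - 3x^3 - 7x^2 - 3x - 5:
Signs of coefficients: +, -, -, -, -
Number of sign changes: 1
Possible negative real roots: 1

Positive roots: 3 or 1; Negative roots: 1


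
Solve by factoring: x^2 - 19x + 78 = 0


We need two numbers that multiply to 78 and add to -19.
Those numbers are -6 and -13 (since (-6) * (-13) = 78 and (-6) + (-13) = -19).
So x^2 - 19x + 78 = (x - 6)(x - 13) = 0
Setting each factor to zero: x = 6 or x = 13

x = 6, x = 13


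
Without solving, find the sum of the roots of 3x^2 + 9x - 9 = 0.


By Vieta's formulas for ax^2 + bx + c = 0:
  Sum of roots = -b/a
  Product of roots = c/a

Here a = 3, b = 9, c = -9
Sum = -(9)/3 = -3
Product = -9/3 = -3

Sum = -3


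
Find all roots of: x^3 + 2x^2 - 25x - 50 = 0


Let p(x) = x^3 + 2x^2 - 25x - 50. By the rational root theorem (leading coefficient 1), any rational root is an integer divisor of 50: try ±1, ±2, ... in turn.
Test x = 1: value = -72 ≠ 0.
Test x = -1: value = -24 ≠ 0.
Test x = 2: value = -84 ≠ 0.
Test x = -2: value = 0 ✓, so (x + 2) is a factor.
Synthetic division by (x + 2): bring down 1; 1(-2) + 2 = 0; 0(-2) - 25 = -25; (-25)(-2) - 50 = 0 → quotient x^2 - 25, remainder 0.
Solve the quadratic x^2 - 25 = 0: discriminant = 0^2 - 4(1)(-25) = 0 + 100 = 100.
sqrt(100) = 10, so x = (0 ± 10)/2: x = 5 or x = -5.
Collecting all roots found:

x = -5, x = -2, x = 5


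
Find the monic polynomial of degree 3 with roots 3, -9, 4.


A monic polynomial with roots 3, -9, 4 is:
p(x) = (x - 3)(x + 9)(x - 4)
After multiplying by (x - 3): x - 3
After multiplying by (x + 9): x^2 + 6x - 27
After multiplying by (x - 4): x^3 + 2x^2 - 51x + 108

x^3 + 2x^2 - 51x + 108


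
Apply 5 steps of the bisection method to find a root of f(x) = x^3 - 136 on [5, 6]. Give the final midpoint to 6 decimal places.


f(x) = x^3 - 136
f(5) = -11 < 0
f(6) = 80 > 0

Step 1: midpoint = (5.000000 + 6.000000)/2 = 5.500000
  f(5.500000) = 30.375000
  f(mid) > 0, so root is in [5.000000, 5.500000]

Step 2: midpoint = (5.000000 + 5.500000)/2 = 5.250000
  f(5.250000) = 8.703125
  f(mid) > 0, so root is in [5.000000, 5.250000]

Step 3: midpoint = (5.000000 + 5.250000)/2 = 5.125000
  f(5.125000) = -1.388672
  f(mid) < 0, so root is in [5.125000, 5.250000]

Step 4: midpoint = (5.125000 + 5.250000)/2 = 5.187500
  f(5.187500) = 3.596436
  f(mid) > 0, so root is in [5.125000, 5.187500]

Step 5: midpoint = (5.125000 + 5.187500)/2 = 5.156250
  f(5.156250) = 1.088776
  f(mid) > 0, so root is in [5.125000, 5.156250]

midpoint = 5.156250


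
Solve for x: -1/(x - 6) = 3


Multiply both sides by (x - 6): -1 = 3(x - 6)
Distribute: -1 = 3x - 18
3x = -1 + 18 = 17
x = 17/3

x = 17/3


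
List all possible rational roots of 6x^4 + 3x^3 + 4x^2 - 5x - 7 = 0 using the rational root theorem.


Rational root theorem: possible roots are ±p/q where:
  p divides the constant term (-7): p ∈ {1, 7}
  q divides the leading coefficient (6): q ∈ {1, 2, 3, 6}

All possible rational roots: -7, -7/2, -7/3, -7/6, -1, -1/2, -1/3, -1/6, 1/6, 1/3, 1/2, 1, 7/6, 7/3, 7/2, 7

-7, -7/2, -7/3, -7/6, -1, -1/2, -1/3, -1/6, 1/6, 1/3, 1/2, 1, 7/6, 7/3, 7/2, 7


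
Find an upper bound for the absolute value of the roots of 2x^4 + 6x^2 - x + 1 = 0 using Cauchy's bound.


Cauchy's bound: all roots r satisfy |r| <= 1 + max(|a_i/a_n|) for i = 0,...,n-1
where a_n is the leading coefficient.

Coefficients: [2, 0, 6, -1, 1]
Leading coefficient a_n = 2
Ratios |a_i/a_n|: 0, 3, 1/2, 1/2
Maximum ratio: 3
Cauchy's bound: |r| <= 1 + 3 = 4

Upper bound = 4


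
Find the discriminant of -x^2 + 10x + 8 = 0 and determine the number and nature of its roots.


For ax^2 + bx + c = 0, discriminant D = b^2 - 4ac
Here a = -1, b = 10, c = 8
D = (10)^2 - 4(-1)(8) = 100 + 32 = 132

D = 132 > 0 but not a perfect square
The equation has 2 distinct real irrational roots.

Discriminant = 132, 2 distinct real irrational roots


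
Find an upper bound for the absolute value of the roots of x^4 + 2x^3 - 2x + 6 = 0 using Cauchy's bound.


Cauchy's bound: all roots r satisfy |r| <= 1 + max(|a_i/a_n|) for i = 0,...,n-1
where a_n is the leading coefficient.

Coefficients: [1, 2, 0, -2, 6]
Leading coefficient a_n = 1
Ratios |a_i/a_n|: 2, 0, 2, 6
Maximum ratio: 6
Cauchy's bound: |r| <= 1 + 6 = 7

Upper bound = 7


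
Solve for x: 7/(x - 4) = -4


Multiply both sides by (x - 4): 7 = -4(x - 4)
Distribute: 7 = -4x + 16
-4x = 7 - 16 = -9
x = 9/4

x = 9/4


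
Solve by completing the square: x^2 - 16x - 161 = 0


Start: x^2 - 16x - 161 = 0
Move constant: x^2 - 16x = 161
Half of -16 is -8, squared is 64
Add 64 to both sides: x^2 - 16x + 64 = 225
(x - 8)^2 = 225
x - 8 = ±15
x = 8 + 15 = 23 or x = 8 - 15 = -7

x = -7, x = 23


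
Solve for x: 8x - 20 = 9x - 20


Starting with: 8x - 20 = 9x - 20
Move all x terms to left: (8 - 9)x = -20 + 20
Simplify: -x = 0
Divide both sides by -1: x = 0

x = 0


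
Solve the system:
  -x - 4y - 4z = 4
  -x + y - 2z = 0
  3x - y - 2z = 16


Using Cramer's rule. Expand each determinant along the first row.
D  = (-1)*[1*(-2) - (-2)*(-1)] - (-4)*[(-1)*(-2) - (-2)*3] + (-4)*[(-1)*(-1) - 1*3]
  = (-1)*(-4) - (-4)*(8) + (-4)*(-2) = 44
Dx = 4*[1*(-2) - (-2)*(-1)] - (-4)*[0*(-2) - (-2)*16] + (-4)*[0*(-1) - 1*16]
  = 4*(-4) - (-4)*(32) + (-4)*(-16) = 176
Dy = (-1)*[0*(-2) - (-2)*16] - 4*[(-1)*(-2) - (-2)*3] + (-4)*[(-1)*16 - 0*3]
  = (-1)*(32) - 4*(8) + (-4)*(-16) = 0
Dz = (-1)*[1*16 - 0*(-1)] - (-4)*[(-1)*16 - 0*3] + 4*[(-1)*(-1) - 1*3]
  = (-1)*(16) - (-4)*(-16) + 4*(-2) = -88
x = Dx/D = 176/44 = 4, y = Dy/D = 0/44 = 0, z = Dz/D = -88/44 = -2
Check eq1: (-1)(4) + (-4)(0) + (-4)(-2) = 4 = 4 ✓
Check eq2: (-1)(4) + (1)(0) + (-2)(-2) = 0 = 0 ✓
Check eq3: (3)(4) + (-1)(0) + (-2)(-2) = 16 = 16 ✓

x = 4, y = 0, z = -2
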